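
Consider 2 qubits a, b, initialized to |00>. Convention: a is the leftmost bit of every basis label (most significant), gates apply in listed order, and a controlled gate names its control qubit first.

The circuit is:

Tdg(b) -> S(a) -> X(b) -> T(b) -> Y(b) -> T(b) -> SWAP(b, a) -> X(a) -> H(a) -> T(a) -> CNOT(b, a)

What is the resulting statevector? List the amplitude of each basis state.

After the circuit, the state carries amplitude -sqrt(2)*exp(3*I*pi/4)/2 on |00>, 0 on |01>, -sqrt(2)/2 on |10>, 0 on |11>.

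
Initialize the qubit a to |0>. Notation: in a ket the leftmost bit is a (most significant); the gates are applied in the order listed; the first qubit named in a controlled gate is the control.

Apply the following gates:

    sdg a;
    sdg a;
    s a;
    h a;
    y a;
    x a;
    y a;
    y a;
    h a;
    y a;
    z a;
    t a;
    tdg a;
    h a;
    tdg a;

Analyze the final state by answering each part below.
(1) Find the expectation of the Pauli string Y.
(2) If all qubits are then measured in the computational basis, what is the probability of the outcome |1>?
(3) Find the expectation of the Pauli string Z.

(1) The observable Y averages to -sqrt(2)/2.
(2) A full measurement returns |1> with probability 1/2.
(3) The expectation value of Z is 0.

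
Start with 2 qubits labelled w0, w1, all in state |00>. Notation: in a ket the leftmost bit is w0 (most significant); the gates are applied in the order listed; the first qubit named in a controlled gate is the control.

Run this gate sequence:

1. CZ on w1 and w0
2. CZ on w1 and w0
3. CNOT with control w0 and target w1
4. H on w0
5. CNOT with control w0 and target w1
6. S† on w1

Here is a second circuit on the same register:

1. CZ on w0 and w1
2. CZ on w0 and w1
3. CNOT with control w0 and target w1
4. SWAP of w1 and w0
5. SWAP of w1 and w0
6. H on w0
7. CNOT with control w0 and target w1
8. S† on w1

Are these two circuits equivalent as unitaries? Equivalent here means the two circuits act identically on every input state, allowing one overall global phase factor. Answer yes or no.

Yes — the two circuits implement the same unitary up to a global phase.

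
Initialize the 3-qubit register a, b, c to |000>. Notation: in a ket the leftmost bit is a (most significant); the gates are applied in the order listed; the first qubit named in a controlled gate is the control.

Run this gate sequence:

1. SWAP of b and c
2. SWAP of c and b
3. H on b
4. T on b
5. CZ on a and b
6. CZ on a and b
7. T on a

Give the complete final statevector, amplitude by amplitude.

The resulting statevector has amplitude sqrt(2)/2 on |000>, sqrt(2)*exp(I*pi/4)/2 on |010>, and 0 on every other basis state.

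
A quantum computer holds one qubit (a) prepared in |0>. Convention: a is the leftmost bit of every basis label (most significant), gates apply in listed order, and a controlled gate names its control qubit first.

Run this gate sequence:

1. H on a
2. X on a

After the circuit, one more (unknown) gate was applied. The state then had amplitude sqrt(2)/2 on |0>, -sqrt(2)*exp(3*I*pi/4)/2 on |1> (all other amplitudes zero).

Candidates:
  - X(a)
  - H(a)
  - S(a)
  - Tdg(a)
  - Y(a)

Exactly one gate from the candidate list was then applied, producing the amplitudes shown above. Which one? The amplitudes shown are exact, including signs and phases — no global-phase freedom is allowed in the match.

The applied gate was Tdg(a).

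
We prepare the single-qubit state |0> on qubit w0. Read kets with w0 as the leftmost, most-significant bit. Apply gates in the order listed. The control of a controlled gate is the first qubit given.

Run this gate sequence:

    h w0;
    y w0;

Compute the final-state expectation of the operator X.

The expectation value of X is -1.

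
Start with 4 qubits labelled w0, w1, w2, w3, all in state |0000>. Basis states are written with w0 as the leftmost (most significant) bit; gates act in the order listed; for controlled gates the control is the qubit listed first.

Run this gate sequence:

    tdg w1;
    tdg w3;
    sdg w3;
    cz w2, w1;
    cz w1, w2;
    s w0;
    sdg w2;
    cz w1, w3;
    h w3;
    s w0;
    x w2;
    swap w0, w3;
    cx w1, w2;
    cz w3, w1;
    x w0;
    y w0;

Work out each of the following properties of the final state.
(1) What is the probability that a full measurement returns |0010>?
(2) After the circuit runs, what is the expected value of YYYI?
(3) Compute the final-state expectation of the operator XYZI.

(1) A full measurement returns |0010> with probability 1/2.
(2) The expectation value of YYYI is 0.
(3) In the final state, XYZI has expectation 0.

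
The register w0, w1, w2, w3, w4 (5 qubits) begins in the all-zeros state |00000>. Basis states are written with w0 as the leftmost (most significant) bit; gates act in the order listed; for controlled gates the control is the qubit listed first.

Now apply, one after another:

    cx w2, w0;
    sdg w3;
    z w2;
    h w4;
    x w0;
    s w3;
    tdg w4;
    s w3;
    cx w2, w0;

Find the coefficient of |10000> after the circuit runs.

The final state's coefficient on |10000> equals sqrt(2)/2.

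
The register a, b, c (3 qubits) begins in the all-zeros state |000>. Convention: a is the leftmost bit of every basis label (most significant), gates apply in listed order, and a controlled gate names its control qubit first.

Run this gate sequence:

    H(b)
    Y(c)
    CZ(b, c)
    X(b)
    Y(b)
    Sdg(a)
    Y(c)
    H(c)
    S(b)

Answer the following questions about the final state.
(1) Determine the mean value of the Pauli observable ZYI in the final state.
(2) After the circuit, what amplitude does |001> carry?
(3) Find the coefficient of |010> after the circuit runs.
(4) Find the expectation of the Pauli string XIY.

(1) In the final state, ZYI has expectation 1.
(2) The amplitude on |001> is -I/2.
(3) The amplitude on |010> is 1/2.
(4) The observable XIY averages to 0.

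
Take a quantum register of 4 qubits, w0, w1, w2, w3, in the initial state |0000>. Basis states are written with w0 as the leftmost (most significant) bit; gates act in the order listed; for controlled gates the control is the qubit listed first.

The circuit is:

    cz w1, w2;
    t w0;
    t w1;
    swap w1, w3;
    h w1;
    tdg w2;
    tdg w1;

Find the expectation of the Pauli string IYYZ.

In the final state, IYYZ has expectation 0.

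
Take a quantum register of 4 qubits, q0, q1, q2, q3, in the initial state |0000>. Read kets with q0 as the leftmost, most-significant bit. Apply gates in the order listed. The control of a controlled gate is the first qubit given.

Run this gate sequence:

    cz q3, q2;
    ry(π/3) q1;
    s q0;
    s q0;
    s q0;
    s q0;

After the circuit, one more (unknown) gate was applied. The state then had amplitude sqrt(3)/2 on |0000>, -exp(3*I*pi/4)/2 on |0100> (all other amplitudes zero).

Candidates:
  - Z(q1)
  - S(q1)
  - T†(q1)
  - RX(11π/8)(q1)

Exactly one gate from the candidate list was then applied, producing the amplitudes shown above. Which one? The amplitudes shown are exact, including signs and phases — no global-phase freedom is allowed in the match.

It was T†(q1) that produced the state shown. Key observation: the block from step 3 through step 6 cancels to the identity and can be dropped.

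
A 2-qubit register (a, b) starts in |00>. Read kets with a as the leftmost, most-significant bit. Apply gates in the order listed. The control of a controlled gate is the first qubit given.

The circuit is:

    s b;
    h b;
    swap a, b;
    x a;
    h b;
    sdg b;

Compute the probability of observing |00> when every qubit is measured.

The probability of measuring |00> is 1/4.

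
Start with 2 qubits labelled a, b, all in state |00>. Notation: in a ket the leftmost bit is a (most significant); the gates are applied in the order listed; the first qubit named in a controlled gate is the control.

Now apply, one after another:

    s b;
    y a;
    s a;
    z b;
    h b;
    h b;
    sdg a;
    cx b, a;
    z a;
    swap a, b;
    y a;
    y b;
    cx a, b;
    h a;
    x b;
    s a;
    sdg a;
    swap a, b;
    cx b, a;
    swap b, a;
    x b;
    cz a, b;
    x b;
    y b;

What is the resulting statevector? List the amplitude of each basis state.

After the circuit, the state carries amplitude 0 on |00>, sqrt(2)/2 on |01>, sqrt(2)/2 on |10>, 0 on |11>. Key observation: steps 5-6 multiply out to the identity, so the circuit reduces to the remaining gates.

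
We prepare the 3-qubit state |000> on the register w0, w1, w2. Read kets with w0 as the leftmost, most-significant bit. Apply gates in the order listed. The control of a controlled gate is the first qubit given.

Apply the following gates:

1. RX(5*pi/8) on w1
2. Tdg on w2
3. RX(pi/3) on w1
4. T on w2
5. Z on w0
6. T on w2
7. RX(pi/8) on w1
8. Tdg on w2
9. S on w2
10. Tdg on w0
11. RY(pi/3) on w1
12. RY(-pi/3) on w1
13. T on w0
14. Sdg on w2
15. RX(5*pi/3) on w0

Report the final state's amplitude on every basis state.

The resulting statevector has amplitude -3*cos(pi/16)*cos(5*pi/16)/4 + sqrt(3)*sin(pi/16)*cos(5*pi/16)/4 + 3*sin(pi/16)*sin(5*pi/16)/4 + sqrt(3)*sin(5*pi/16)*cos(pi/16)/4 on |000>, 0 on |001>, -sqrt(3)*I*sin(pi/16)*sin(5*pi/16)/4 + 3*I*sin(pi/16)*cos(5*pi/16)/4 + sqrt(3)*I*cos(pi/16)*cos(5*pi/16)/4 + 3*I*sin(5*pi/16)*cos(pi/16)/4 on |010>, 0 on |011>, -sqrt(3)*I*cos(pi/16)*cos(5*pi/16)/4 + I*sin(pi/16)*cos(5*pi/16)/4 + sqrt(3)*I*sin(pi/16)*sin(5*pi/16)/4 + I*sin(5*pi/16)*cos(pi/16)/4 on |100>, 0 on |101>, -sqrt(3)*sin(5*pi/16)*cos(pi/16)/4 - cos(pi/16)*cos(5*pi/16)/4 - sqrt(3)*sin(pi/16)*cos(5*pi/16)/4 + sin(pi/16)*sin(5*pi/16)/4 on |110>, 0 on |111>. Key observation: the block from step 9 through step 14 cancels to the identity and can be dropped.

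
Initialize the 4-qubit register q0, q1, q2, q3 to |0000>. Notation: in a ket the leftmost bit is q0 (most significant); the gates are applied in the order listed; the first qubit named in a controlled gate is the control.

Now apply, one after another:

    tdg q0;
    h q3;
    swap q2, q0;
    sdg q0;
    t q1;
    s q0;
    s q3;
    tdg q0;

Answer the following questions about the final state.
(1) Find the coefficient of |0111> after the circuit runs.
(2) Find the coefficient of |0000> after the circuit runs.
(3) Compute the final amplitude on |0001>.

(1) |0111> carries amplitude 0 in the final state.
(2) The amplitude on |0000> is sqrt(2)/2.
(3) The final state's coefficient on |0001> equals sqrt(2)*I/2.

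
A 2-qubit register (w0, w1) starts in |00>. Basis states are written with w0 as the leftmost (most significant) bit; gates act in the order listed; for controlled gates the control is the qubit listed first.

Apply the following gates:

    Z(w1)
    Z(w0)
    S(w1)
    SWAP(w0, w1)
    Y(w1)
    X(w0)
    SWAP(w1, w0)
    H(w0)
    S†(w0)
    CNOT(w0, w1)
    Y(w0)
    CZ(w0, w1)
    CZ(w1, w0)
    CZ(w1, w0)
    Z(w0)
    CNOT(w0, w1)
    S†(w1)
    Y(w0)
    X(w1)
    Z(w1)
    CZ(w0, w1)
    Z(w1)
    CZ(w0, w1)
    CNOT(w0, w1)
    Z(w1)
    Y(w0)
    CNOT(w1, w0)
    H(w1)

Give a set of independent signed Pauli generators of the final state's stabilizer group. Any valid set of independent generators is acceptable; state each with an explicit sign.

One valid set of independent stabilizer generators is +IY, +ZI (any independent generating set of the same group is equally correct).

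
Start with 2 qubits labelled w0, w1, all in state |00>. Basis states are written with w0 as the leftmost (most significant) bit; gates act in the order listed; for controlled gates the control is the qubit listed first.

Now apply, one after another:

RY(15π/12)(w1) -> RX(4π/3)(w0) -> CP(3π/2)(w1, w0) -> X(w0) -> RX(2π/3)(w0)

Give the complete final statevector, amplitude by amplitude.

After the circuit, the state carries amplitude 0 on |00>, (-1/8 + I/8)*sqrt(3*sqrt(2) + 6) on |01>, sqrt(2 - sqrt(2))/2 on |10>, (-2 + I)*(1 - I)*sqrt(sqrt(2) + 2)/8 on |11>.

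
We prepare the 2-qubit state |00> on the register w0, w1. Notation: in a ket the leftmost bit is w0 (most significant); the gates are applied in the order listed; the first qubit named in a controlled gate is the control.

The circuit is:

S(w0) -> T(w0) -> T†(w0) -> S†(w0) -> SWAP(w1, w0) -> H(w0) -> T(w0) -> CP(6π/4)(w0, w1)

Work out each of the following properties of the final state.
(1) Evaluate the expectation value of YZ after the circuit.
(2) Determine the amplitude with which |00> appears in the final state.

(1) The expectation value of YZ is sqrt(2)/2.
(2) The final state's coefficient on |00> equals sqrt(2)/2.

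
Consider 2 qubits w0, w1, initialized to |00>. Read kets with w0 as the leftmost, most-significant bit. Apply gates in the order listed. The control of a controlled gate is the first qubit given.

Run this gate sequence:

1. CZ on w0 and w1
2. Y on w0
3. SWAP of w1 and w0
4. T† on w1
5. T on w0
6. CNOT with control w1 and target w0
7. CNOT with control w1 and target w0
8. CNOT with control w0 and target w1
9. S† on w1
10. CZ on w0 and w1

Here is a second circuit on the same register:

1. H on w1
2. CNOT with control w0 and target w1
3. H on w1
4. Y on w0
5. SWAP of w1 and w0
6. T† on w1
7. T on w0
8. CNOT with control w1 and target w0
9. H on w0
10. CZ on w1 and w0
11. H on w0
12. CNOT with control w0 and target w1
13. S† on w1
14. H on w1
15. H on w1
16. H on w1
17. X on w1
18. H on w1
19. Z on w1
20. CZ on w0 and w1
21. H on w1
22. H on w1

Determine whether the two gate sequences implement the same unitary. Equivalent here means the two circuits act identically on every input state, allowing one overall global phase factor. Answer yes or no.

Yes — the two circuits implement the same unitary up to a global phase.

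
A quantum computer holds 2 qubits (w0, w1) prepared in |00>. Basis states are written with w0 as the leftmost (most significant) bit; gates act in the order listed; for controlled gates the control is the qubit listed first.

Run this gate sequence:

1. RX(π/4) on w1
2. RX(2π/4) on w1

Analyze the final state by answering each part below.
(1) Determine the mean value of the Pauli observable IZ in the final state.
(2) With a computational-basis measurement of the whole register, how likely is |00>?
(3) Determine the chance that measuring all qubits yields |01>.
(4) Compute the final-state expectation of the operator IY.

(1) The expectation value of IZ is -sqrt(2)/2.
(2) A full measurement returns |00> with probability 1/2 - sqrt(2)/4.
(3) A full measurement returns |01> with probability sqrt(2)/4 + 1/2.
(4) The expectation value of IY is -sqrt(2)/2.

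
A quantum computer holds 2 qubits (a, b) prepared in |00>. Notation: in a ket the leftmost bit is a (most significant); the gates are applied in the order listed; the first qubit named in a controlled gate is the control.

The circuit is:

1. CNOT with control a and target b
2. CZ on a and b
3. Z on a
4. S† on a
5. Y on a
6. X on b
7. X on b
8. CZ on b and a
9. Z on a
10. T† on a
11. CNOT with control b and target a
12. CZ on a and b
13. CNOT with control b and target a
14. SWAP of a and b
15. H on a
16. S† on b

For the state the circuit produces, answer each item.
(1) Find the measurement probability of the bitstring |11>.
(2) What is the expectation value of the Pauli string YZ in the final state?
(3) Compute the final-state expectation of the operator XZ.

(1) The probability of measuring |11> is 1/2.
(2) In the final state, YZ has expectation 0.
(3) In the final state, XZ has expectation -1.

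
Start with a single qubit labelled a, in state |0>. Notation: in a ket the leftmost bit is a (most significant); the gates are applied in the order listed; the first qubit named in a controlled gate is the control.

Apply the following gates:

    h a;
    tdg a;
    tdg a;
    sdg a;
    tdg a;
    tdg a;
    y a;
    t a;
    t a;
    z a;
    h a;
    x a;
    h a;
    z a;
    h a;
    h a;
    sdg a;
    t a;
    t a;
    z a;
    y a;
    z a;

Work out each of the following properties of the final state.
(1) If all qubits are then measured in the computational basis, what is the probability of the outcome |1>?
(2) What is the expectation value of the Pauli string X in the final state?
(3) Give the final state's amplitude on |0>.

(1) The probability of measuring |1> is 1/2. Key observation: gates 11-14 undo each other exactly, leaving only the rest of the circuit to track.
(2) The expectation value of X is -1.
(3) |0> carries amplitude sqrt(2)*I/2 in the final state.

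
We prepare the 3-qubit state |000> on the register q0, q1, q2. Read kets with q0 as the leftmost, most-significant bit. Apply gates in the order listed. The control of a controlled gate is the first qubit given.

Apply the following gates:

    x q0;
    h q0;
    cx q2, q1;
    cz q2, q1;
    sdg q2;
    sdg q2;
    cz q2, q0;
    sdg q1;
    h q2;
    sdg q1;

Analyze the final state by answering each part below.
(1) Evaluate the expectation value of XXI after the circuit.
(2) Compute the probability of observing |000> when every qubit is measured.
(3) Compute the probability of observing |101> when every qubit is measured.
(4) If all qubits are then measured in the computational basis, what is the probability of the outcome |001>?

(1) The expectation value of XXI is 0.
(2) Outcome |000> occurs with probability 1/4.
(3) Outcome |101> occurs with probability 1/4.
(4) Outcome |001> occurs with probability 1/4.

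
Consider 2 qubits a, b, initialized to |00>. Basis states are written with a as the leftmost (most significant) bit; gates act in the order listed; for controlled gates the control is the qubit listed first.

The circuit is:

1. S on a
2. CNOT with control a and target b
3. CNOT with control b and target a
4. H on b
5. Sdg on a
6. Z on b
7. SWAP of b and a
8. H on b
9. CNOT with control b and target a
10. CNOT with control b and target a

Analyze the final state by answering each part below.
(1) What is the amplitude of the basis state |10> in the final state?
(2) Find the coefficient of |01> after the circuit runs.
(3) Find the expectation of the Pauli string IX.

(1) |10> carries amplitude -1/2 in the final state.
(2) The amplitude on |01> is 1/2.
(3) In the final state, IX has expectation 1.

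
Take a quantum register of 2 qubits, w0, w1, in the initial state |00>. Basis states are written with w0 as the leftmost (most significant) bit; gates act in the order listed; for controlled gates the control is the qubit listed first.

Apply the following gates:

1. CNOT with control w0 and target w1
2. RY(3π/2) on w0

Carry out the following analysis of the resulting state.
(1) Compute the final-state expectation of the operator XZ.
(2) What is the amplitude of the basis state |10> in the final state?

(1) In the final state, XZ has expectation -1.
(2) The final state's coefficient on |10> equals sqrt(2)/2.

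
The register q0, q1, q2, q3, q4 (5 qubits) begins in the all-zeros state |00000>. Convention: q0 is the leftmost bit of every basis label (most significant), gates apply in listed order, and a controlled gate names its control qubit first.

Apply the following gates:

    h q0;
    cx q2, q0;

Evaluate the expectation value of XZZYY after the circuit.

The expectation value of XZZYY is 0.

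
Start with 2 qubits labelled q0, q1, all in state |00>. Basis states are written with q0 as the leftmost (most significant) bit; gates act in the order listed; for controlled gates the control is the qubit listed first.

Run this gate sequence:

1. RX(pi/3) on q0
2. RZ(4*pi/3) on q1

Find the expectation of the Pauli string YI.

In the final state, YI has expectation -sqrt(3)/2.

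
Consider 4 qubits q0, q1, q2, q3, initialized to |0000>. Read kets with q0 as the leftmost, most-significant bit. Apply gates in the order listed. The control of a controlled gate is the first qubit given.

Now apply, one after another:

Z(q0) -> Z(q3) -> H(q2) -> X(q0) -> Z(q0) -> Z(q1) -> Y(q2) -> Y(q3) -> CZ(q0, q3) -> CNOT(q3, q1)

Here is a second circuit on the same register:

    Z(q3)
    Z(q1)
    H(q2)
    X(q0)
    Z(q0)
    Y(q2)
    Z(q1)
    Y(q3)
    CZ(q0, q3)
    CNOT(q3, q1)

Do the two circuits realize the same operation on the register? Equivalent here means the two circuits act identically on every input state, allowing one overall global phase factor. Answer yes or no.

No — the two circuits implement different unitaries, even allowing a global phase.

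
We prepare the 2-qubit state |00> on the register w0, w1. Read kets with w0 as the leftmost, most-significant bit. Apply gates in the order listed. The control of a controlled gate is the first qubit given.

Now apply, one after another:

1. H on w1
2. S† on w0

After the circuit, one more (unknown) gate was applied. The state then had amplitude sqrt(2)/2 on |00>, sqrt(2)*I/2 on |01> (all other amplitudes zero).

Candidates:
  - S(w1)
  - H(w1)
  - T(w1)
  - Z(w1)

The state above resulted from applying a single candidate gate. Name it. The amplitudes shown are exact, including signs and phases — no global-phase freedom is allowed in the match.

It was S(w1) that produced the state shown.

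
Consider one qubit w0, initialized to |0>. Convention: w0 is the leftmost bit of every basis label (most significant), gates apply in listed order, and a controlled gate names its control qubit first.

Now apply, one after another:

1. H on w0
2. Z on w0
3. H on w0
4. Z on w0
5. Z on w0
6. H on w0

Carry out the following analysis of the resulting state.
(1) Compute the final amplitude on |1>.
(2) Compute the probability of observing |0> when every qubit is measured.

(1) The amplitude on |1> is -sqrt(2)/2.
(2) The probability of measuring |0> is 1/2.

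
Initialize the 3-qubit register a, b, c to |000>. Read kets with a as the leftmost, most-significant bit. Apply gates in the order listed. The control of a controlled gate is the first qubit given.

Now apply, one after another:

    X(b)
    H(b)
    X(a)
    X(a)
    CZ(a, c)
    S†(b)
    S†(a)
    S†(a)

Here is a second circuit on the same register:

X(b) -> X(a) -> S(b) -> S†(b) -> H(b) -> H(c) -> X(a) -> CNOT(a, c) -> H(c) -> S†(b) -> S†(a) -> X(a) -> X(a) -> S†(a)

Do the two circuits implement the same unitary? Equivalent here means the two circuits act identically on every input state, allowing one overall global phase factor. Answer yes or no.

Yes — the two circuits implement the same unitary up to a global phase.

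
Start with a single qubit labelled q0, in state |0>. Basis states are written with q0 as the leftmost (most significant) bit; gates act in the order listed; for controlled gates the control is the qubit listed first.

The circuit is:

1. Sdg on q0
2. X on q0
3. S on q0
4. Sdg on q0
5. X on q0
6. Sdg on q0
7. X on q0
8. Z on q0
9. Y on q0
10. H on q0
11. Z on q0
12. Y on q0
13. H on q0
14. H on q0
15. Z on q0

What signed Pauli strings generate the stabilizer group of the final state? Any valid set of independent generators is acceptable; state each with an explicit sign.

One valid set of independent stabilizer generators is -X (any independent generating set of the same group is equally correct).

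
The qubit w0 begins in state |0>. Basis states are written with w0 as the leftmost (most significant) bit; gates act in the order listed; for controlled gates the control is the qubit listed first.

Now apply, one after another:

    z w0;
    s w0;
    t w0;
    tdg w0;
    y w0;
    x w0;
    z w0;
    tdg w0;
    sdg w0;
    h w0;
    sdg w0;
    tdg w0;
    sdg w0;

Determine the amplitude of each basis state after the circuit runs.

After the circuit, the state carries amplitude sqrt(2)*I/2 on |0>, -sqrt(2)*exp(I*pi/4)/2 on |1>.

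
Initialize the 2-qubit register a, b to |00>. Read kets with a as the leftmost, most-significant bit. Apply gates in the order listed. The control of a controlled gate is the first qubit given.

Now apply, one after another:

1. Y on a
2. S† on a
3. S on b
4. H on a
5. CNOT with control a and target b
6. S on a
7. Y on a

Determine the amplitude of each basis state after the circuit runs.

The final amplitudes are 0 on |00>, -sqrt(2)/2 on |01>, sqrt(2)*I/2 on |10>, 0 on |11>.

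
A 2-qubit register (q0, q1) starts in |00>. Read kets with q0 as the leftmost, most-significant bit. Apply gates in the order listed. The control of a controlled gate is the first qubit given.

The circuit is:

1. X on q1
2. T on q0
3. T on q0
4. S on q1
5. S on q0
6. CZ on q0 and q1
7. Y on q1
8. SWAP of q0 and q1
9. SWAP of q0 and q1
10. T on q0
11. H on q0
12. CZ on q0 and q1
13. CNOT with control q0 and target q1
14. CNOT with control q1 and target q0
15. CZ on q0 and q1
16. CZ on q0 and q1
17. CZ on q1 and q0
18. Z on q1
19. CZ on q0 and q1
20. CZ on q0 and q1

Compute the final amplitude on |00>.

The amplitude on |00> is sqrt(2)/2.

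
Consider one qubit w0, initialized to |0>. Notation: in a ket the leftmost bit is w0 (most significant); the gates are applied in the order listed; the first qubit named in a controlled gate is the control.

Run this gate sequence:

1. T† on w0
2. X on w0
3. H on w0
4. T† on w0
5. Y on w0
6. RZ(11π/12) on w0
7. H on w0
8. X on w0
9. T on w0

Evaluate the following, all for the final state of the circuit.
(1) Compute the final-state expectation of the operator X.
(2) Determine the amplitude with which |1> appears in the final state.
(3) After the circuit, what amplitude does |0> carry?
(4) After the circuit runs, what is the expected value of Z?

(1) In the final state, X has expectation sqrt(2)/4.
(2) |1> carries amplitude (-I + exp(2*I*pi/3))*exp(13*I*pi/24)/2 in the final state.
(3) |0> carries amplitude (-I - exp(2*I*pi/3))*exp(7*I*pi/24)/2 in the final state.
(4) The observable Z averages to sqrt(3)/2.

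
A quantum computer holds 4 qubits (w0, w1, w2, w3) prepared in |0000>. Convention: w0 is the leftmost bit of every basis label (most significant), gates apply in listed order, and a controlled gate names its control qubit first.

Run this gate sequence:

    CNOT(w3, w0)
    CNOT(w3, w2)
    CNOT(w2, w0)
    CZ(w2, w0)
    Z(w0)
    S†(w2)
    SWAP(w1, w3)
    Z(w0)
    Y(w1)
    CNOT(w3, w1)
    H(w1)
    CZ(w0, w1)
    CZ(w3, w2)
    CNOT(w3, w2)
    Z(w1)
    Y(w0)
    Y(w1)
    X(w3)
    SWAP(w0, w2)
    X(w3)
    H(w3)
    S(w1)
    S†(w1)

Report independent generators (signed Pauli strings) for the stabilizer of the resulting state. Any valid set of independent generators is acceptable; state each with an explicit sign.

One valid set of independent stabilizer generators is -IXII, +IIIX, +ZIII, -IIZI (any independent generating set of the same group is equally correct).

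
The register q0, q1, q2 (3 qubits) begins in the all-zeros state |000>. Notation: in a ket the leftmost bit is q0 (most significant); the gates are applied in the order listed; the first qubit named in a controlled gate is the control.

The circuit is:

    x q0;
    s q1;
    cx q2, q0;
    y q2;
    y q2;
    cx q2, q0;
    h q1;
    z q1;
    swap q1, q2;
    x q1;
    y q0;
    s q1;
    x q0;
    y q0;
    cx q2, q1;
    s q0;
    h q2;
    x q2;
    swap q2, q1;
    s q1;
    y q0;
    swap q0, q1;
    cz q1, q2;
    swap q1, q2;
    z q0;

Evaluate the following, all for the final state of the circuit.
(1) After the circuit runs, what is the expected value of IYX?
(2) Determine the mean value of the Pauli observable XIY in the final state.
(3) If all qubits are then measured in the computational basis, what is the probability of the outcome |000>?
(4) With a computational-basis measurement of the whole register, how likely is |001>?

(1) The expectation value of IYX is 0. Key observation: steps 3-6 multiply out to the identity, so the circuit reduces to the remaining gates.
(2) In the final state, XIY has expectation 0.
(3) The probability of measuring |000> is 0.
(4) Outcome |001> occurs with probability 1/4.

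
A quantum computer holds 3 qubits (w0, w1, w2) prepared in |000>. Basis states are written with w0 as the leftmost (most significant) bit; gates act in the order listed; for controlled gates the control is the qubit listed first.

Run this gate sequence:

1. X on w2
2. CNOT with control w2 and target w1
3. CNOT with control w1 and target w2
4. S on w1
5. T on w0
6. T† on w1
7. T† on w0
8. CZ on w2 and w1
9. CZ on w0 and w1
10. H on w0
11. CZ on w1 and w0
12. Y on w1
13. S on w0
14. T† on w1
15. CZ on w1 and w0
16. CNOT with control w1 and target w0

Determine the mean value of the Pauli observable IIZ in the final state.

The expectation value of IIZ is 1.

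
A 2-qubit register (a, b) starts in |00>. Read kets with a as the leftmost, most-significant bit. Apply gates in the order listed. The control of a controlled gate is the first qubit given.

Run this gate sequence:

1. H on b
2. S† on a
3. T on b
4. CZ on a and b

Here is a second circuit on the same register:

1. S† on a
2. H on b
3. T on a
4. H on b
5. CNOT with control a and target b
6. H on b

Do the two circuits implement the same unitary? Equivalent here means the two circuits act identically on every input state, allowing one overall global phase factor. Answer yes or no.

No, they are not equivalent — no single phase factor reconciles the two unitaries.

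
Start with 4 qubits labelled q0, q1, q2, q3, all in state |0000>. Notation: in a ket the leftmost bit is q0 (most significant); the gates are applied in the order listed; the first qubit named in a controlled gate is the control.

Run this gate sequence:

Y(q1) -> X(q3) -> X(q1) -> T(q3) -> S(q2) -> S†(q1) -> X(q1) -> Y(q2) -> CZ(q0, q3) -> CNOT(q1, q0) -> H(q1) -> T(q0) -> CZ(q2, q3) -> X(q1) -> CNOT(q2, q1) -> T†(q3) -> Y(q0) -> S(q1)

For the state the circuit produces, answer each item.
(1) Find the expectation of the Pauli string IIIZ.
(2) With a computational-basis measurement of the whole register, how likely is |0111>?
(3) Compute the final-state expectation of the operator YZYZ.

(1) The expectation value of IIIZ is -1.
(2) The probability of measuring |0111> is 1/2.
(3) The expectation value of YZYZ is 0.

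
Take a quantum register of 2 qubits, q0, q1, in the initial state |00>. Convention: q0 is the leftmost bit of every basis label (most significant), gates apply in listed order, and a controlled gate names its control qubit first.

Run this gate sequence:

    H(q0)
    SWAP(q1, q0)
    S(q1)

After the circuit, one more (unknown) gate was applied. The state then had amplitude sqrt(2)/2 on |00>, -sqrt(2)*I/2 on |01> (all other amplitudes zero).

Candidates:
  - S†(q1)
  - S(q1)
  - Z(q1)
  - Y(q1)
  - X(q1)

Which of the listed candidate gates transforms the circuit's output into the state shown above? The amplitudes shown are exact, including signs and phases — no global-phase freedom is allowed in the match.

The applied gate was Z(q1).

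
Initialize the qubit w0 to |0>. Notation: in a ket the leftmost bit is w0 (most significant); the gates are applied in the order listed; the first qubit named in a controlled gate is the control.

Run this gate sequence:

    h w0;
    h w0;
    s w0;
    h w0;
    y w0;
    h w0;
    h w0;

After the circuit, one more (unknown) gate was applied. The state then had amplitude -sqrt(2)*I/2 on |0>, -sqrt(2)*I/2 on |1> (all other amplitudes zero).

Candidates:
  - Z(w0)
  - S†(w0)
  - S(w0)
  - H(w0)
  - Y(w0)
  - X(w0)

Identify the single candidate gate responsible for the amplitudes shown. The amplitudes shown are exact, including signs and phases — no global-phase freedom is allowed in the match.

The unique candidate consistent with the amplitudes is Z(w0).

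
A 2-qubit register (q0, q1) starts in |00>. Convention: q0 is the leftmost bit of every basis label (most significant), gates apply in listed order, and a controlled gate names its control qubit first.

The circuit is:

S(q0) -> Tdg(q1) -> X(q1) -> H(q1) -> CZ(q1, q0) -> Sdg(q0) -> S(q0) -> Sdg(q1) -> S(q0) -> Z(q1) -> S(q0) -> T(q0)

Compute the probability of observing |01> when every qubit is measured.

A full measurement returns |01> with probability 1/2.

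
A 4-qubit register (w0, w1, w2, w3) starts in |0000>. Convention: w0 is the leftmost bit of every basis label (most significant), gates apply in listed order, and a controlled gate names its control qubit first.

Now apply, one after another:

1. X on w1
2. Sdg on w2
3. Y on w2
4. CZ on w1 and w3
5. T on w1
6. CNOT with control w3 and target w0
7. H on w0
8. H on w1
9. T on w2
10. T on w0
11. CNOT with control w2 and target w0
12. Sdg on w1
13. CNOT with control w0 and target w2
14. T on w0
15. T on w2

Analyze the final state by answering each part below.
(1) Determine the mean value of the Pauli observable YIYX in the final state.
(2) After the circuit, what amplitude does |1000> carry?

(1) In the final state, YIYX has expectation 0.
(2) The final state's coefficient on |1000> equals -exp(I*pi/4)/2.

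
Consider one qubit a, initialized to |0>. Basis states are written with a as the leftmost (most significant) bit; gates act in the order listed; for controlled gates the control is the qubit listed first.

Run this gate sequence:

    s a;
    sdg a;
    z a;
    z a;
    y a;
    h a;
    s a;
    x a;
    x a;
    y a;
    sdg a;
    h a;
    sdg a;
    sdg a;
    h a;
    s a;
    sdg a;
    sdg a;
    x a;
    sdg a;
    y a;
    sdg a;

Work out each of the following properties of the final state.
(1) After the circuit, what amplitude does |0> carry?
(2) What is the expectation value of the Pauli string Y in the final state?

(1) The amplitude on |0> is -sqrt(2)*I/2.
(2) The observable Y averages to -1.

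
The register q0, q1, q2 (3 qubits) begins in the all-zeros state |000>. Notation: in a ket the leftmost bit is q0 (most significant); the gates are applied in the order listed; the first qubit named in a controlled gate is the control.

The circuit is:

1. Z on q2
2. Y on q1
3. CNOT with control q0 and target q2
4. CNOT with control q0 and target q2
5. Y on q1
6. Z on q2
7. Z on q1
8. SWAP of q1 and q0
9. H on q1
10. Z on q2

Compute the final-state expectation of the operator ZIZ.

The expectation value of ZIZ is 1. Key observation: gates 1-6 undo each other exactly, leaving only the rest of the circuit to track.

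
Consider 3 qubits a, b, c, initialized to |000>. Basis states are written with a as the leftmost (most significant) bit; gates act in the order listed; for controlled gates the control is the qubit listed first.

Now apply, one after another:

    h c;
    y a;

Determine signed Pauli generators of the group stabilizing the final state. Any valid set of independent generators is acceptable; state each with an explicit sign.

One valid set of independent stabilizer generators is +IIX, -ZII, +IZI (any independent generating set of the same group is equally correct).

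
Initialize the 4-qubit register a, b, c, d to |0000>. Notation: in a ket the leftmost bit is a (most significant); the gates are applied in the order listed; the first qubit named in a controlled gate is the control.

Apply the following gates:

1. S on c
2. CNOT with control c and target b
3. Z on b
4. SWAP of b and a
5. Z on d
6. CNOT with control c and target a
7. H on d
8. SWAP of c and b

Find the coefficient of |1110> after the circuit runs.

|1110> carries amplitude 0 in the final state.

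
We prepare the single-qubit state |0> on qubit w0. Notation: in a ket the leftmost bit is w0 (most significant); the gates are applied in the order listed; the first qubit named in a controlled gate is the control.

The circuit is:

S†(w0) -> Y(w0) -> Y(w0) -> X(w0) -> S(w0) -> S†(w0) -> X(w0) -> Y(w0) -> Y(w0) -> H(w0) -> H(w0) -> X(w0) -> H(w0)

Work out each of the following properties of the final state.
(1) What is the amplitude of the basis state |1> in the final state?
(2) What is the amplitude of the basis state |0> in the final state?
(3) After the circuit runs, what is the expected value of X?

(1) The final state's coefficient on |1> equals -sqrt(2)/2. Key observation: steps 2-9 multiply out to the identity, so the circuit reduces to the remaining gates.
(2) |0> carries amplitude sqrt(2)/2 in the final state.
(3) In the final state, X has expectation -1.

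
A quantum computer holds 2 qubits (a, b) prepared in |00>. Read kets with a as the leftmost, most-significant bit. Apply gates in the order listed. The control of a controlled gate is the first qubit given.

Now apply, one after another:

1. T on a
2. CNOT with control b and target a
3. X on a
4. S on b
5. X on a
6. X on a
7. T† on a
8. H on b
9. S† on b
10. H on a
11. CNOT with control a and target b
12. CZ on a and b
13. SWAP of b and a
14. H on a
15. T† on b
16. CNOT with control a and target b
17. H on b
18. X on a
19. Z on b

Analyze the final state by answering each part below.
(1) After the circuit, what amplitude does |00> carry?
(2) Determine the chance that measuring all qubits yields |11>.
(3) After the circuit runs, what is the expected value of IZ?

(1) |00> carries amplitude 1/4 - exp(3*I*pi/4)/4 + exp(I*pi/4)/4 + I/4 in the final state.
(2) The probability of measuring |11> is 1/4 - sqrt(2)/8.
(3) The observable IZ averages to sqrt(2)/2.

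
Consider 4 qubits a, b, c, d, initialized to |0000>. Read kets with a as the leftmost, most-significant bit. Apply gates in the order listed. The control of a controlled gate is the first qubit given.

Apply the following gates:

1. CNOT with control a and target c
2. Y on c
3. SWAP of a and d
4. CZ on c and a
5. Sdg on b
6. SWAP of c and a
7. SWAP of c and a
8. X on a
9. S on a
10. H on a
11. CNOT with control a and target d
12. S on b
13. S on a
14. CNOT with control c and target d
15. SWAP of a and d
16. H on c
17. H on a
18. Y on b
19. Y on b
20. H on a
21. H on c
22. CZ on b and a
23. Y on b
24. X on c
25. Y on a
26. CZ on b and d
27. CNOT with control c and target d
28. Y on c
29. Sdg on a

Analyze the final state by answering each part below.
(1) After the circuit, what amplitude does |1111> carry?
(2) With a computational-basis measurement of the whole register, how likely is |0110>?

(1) The amplitude on |1111> is sqrt(2)*I/2. Key observation: the block from step 16 through step 21 cancels to the identity and can be dropped.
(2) Outcome |0110> occurs with probability 1/2.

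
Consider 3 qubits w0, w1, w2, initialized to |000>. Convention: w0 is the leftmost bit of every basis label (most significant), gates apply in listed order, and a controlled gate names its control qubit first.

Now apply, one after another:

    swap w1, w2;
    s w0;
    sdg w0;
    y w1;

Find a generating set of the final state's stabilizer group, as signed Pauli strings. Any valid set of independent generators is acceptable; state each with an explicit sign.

The stabilizer group can be generated by +ZII, -IZI, +IIZ, among other valid generating sets. Key observation: gates 2-3 undo each other exactly, leaving only the rest of the circuit to track.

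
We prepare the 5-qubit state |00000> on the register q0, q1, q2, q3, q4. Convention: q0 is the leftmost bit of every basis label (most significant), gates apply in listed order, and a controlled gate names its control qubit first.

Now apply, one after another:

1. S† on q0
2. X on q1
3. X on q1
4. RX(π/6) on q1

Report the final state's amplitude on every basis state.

The final amplitudes are sqrt(2)/4 + sqrt(6)/4 on |00000>, I*(-sqrt(6) + sqrt(2))/4 on |01000>, and 0 on every other basis state. Key observation: steps 2-3 multiply out to the identity, so the circuit reduces to the remaining gates.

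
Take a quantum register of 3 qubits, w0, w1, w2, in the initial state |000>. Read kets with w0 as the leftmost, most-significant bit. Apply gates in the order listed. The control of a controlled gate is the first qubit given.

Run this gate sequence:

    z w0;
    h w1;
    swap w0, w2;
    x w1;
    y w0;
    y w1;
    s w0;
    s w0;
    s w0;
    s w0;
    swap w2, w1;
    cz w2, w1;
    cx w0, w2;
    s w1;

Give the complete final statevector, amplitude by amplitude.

The resulting statevector has amplitude -sqrt(2)/2 on |100>, sqrt(2)/2 on |101>, and 0 on every other basis state.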